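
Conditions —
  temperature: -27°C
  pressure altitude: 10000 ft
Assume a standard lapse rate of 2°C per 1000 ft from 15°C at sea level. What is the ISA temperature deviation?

ISA temperature at 10000 ft = 15 − 2 × (10000/1000) = -5°C.
Deviation = OAT − ISA = -27 − (-5) = -22°C.

ISA-22°C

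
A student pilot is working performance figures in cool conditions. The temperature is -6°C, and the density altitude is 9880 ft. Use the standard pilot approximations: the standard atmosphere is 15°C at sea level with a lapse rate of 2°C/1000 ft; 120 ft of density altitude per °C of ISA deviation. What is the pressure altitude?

10000 ft

DA = PA + 120 × (OAT − (15 − 2·PA/1000)) = PA + 120·OAT − 1800 + 0.24·PA = 1.24·PA + 120·OAT − 1800.
So 1.24·PA = 9880 − 120 × (-6) + 1800 = 12400.
PA = 12400 / 1.24 = 10000 ft.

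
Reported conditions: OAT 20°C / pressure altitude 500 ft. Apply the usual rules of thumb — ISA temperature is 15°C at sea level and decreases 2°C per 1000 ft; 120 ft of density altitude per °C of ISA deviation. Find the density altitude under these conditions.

ISA temperature at 500 ft = 15 − 2 × (500/1000) = 14°C.
ISA deviation = 20 − 14 = +6°C.
Density altitude = 500 + 120 × (6) = 500 + (+720) = 1220 ft.

1220 ft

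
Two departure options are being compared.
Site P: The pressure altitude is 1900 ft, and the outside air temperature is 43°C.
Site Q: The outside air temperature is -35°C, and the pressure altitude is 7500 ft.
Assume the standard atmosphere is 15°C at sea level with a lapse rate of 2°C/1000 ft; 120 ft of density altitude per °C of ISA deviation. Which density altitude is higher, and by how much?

Site P by 2416 ft

Site P: ISA temp = 11.2°C, deviation +31.8°C, DA = 1900 + 120 × 31.8 = 5716 ft.
Site Q: ISA temp = 0°C, deviation -35°C, DA = 7500 + 120 × (-35) = 3300 ft.
Site P is higher by 5716 − 3300 = 2416 ft.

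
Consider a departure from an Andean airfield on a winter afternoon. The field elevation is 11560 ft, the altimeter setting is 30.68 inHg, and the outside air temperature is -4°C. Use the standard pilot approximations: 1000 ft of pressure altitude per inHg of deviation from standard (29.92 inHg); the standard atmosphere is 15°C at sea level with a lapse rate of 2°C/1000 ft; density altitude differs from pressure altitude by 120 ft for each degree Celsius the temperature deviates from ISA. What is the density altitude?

11112 ft

Pressure altitude = 11560 + (29.92 − 30.68) × 1000 = 11560 + (-760) = 10800 ft.
ISA temperature at 10800 ft = 15 − 2 × (10800/1000) = -6.6°C.
ISA deviation = -4 − (-6.6) = +2.6°C.
Density altitude = 10800 + 120 × (2.6) = 11112 ft.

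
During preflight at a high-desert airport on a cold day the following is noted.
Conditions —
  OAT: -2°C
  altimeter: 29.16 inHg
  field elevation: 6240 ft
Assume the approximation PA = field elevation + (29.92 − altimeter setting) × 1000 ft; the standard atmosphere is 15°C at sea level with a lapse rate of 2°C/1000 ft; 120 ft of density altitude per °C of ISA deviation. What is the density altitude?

Pressure altitude = 6240 + (29.92 − 29.16) × 1000 = 6240 + (+760) = 7000 ft.
ISA temperature at 7000 ft = 15 − 2 × (7000/1000) = 1°C.
ISA deviation = -2 − 1 = -3°C.
Density altitude = 7000 + 120 × (-3) = 6640 ft.

6640 ft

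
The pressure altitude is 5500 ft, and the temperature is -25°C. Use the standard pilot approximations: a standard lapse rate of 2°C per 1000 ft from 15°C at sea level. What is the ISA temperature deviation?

ISA-29°C

ISA temperature at 5500 ft = 15 − 2 × (5500/1000) = 4°C.
Deviation = OAT − ISA = -25 − 4 = -29°C.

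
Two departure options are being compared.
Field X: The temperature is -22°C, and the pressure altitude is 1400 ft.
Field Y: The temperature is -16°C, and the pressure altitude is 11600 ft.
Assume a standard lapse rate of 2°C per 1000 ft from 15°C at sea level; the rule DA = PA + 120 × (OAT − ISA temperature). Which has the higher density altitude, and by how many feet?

Field Y by 13368 ft

Field X: ISA temp = 12.2°C, deviation -34.2°C, DA = 1400 + 120 × (-34.2) = -2704 ft.
Field Y: ISA temp = -8.2°C, deviation -7.8°C, DA = 11600 + 120 × (-7.8) = 10664 ft.
Field Y is higher by 10664 − (-2704) = 13368 ft.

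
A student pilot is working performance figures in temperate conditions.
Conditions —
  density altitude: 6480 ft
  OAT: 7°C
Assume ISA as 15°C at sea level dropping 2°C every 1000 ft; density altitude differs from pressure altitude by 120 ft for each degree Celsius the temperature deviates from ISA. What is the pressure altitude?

DA = PA + 120 × (OAT − (15 − 2·PA/1000)) = PA + 120·OAT − 1800 + 0.24·PA = 1.24·PA + 120·OAT − 1800.
So 1.24·PA = 6480 − 120 × 7 + 1800 = 7440.
PA = 7440 / 1.24 = 6000 ft.

6000 ft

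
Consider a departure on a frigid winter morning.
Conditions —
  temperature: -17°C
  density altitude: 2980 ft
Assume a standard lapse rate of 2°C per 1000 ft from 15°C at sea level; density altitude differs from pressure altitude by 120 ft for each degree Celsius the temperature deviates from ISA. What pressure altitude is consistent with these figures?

DA = PA + 120 × (OAT − (15 − 2·PA/1000)) = PA + 120·OAT − 1800 + 0.24·PA = 1.24·PA + 120·OAT − 1800.
So 1.24·PA = 2980 − 120 × (-17) + 1800 = 6820.
PA = 6820 / 1.24 = 5500 ft.

5500 ft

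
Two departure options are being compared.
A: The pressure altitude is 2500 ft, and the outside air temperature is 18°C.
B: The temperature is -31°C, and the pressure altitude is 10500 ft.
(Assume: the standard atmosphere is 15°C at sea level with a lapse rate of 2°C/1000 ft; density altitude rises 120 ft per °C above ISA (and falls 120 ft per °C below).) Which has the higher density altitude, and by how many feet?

A: ISA temp = 10°C, deviation +8°C, DA = 2500 + 120 × 8 = 3460 ft.
B: ISA temp = -6°C, deviation -25°C, DA = 10500 + 120 × (-25) = 7500 ft.
B is higher by 7500 − 3460 = 4040 ft.

B by 4040 ft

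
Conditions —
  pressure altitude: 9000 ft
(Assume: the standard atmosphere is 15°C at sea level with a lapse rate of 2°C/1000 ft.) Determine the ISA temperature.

ISA temperature = 15 − 2 × (9000/1000) = 15 − 18 = -3°C.

-3°C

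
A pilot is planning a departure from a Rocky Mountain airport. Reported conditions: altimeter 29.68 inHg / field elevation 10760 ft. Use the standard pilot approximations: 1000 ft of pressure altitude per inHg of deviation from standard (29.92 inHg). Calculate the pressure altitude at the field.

11000 ft

Pressure correction = (29.92 − 29.68) × 1000 = +240 ft.
Pressure altitude = 10760 + (+240) = 11000 ft.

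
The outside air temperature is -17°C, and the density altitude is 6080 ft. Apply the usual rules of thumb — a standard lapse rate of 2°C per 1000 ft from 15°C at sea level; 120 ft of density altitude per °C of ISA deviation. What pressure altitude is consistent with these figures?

8000 ft

DA = PA + 120 × (OAT − (15 − 2·PA/1000)) = PA + 120·OAT − 1800 + 0.24·PA = 1.24·PA + 120·OAT − 1800.
So 1.24·PA = 6080 − 120 × (-17) + 1800 = 9920.
PA = 9920 / 1.24 = 8000 ft.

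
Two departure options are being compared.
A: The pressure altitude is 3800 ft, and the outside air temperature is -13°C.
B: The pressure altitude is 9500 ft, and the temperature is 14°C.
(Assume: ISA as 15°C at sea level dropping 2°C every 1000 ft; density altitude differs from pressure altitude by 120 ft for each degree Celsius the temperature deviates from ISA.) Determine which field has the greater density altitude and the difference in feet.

B by 10308 ft

A: ISA temp = 7.4°C, deviation -20.4°C, DA = 3800 + 120 × (-20.4) = 1352 ft.
B: ISA temp = -4°C, deviation +18°C, DA = 9500 + 120 × 18 = 11660 ft.
B is higher by 11660 − 1352 = 10308 ft.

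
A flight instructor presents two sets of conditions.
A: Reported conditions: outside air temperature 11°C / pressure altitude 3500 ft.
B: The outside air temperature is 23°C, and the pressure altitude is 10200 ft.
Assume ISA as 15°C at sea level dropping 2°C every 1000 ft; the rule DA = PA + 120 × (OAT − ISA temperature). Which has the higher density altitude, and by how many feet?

A: ISA temp = 8°C, deviation +3°C, DA = 3500 + 120 × 3 = 3860 ft.
B: ISA temp = -5.4°C, deviation +28.4°C, DA = 10200 + 120 × 28.4 = 13608 ft.
B is higher by 13608 − 3860 = 9748 ft.

B by 9748 ft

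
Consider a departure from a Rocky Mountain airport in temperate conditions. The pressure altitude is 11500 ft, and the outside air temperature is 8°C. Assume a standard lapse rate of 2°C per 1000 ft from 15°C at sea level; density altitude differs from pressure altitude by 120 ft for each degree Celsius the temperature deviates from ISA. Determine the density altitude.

ISA temperature at 11500 ft = 15 − 2 × (11500/1000) = -8°C.
ISA deviation = 8 − (-8) = +16°C.
Density altitude = 11500 + 120 × (16) = 11500 + (+1920) = 13420 ft.

13420 ft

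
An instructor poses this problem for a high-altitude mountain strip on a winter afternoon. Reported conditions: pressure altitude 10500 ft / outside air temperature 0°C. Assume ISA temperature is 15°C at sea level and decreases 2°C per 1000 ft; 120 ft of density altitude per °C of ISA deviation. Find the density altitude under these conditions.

11220 ft

ISA temperature at 10500 ft = 15 − 2 × (10500/1000) = -6°C.
ISA deviation = 0 − (-6) = +6°C.
Density altitude = 10500 + 120 × (6) = 10500 + (+720) = 11220 ft.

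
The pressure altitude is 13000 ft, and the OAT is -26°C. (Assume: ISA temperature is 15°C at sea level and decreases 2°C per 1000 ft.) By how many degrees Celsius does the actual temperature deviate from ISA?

ISA temperature at 13000 ft = 15 − 2 × (13000/1000) = -11°C.
Deviation = OAT − ISA = -26 − (-11) = -15°C.

ISA-15°C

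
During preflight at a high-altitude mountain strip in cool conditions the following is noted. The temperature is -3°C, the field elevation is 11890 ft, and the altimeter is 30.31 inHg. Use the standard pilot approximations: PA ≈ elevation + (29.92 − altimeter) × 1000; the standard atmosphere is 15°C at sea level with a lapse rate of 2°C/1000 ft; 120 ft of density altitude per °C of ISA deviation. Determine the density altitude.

Pressure altitude = 11890 + (29.92 − 30.31) × 1000 = 11890 + (-390) = 11500 ft.
ISA temperature at 11500 ft = 15 − 2 × (11500/1000) = -8°C.
ISA deviation = -3 − (-8) = +5°C.
Density altitude = 11500 + 120 × (5) = 12100 ft.

12100 ft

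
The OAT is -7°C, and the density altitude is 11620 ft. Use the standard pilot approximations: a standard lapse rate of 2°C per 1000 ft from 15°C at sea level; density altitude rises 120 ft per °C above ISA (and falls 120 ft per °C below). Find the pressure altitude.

11500 ft

DA = PA + 120 × (OAT − (15 − 2·PA/1000)) = PA + 120·OAT − 1800 + 0.24·PA = 1.24·PA + 120·OAT − 1800.
So 1.24·PA = 11620 − 120 × (-7) + 1800 = 14260.
PA = 14260 / 1.24 = 11500 ft.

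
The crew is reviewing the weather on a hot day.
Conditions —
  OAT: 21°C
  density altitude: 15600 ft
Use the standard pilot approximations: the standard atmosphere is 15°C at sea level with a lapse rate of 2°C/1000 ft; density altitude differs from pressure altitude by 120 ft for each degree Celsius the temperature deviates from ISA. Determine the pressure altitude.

12000 ft

DA = PA + 120 × (OAT − (15 − 2·PA/1000)) = PA + 120·OAT − 1800 + 0.24·PA = 1.24·PA + 120·OAT − 1800.
So 1.24·PA = 15600 − 120 × 21 + 1800 = 14880.
PA = 14880 / 1.24 = 12000 ft.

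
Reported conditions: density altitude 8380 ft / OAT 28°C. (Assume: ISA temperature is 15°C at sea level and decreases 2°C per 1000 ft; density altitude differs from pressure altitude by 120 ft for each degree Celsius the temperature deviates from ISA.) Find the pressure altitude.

5500 ft

DA = PA + 120 × (OAT − (15 − 2·PA/1000)) = PA + 120·OAT − 1800 + 0.24·PA = 1.24·PA + 120·OAT − 1800.
So 1.24·PA = 8380 − 120 × 28 + 1800 = 6820.
PA = 6820 / 1.24 = 5500 ft.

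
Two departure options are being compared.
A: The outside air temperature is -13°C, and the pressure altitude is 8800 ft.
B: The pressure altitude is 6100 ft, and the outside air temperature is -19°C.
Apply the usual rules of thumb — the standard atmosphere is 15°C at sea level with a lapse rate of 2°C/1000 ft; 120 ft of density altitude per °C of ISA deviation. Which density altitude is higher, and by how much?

A: ISA temp = -2.6°C, deviation -10.4°C, DA = 8800 + 120 × (-10.4) = 7552 ft.
B: ISA temp = 2.8°C, deviation -21.8°C, DA = 6100 + 120 × (-21.8) = 3484 ft.
A is higher by 7552 − 3484 = 4068 ft.

A by 4068 ft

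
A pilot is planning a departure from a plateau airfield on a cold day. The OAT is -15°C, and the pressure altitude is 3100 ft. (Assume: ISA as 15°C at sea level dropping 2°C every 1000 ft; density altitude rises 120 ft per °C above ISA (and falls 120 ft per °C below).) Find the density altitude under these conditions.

244 ft

ISA temperature at 3100 ft = 15 − 2 × (3100/1000) = 8.8°C.
ISA deviation = -15 − 8.8 = -23.8°C.
Density altitude = 3100 + 120 × (-23.8) = 3100 + (-2856) = 244 ft.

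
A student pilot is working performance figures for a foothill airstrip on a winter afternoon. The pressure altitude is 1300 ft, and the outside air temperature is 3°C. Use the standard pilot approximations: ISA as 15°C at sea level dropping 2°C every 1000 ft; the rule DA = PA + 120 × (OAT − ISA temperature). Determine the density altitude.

172 ft

ISA temperature at 1300 ft = 15 − 2 × (1300/1000) = 12.4°C.
ISA deviation = 3 − 12.4 = -9.4°C.
Density altitude = 1300 + 120 × (-9.4) = 1300 + (-1128) = 172 ft.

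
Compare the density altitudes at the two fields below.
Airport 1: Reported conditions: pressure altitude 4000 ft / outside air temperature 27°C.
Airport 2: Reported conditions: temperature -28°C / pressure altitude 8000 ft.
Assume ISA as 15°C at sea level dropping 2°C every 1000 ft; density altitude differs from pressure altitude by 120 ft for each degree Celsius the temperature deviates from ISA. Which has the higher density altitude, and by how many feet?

Airport 1: ISA temp = 7°C, deviation +20°C, DA = 4000 + 120 × 20 = 6400 ft.
Airport 2: ISA temp = -1°C, deviation -27°C, DA = 8000 + 120 × (-27) = 4760 ft.
Airport 1 is higher by 6400 − 4760 = 1640 ft.

Airport 1 by 1640 ft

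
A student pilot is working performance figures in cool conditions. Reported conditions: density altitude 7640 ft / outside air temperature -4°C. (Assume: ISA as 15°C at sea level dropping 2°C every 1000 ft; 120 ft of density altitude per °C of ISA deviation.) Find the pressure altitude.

DA = PA + 120 × (OAT − (15 − 2·PA/1000)) = PA + 120·OAT − 1800 + 0.24·PA = 1.24·PA + 120·OAT − 1800.
So 1.24·PA = 7640 − 120 × (-4) + 1800 = 9920.
PA = 9920 / 1.24 = 8000 ft.

8000 ft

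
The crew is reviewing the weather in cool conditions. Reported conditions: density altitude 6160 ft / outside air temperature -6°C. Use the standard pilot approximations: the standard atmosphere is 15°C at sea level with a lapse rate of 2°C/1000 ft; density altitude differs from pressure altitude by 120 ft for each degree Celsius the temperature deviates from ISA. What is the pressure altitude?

7000 ft

DA = PA + 120 × (OAT − (15 − 2·PA/1000)) = PA + 120·OAT − 1800 + 0.24·PA = 1.24·PA + 120·OAT − 1800.
So 1.24·PA = 6160 − 120 × (-6) + 1800 = 8680.
PA = 8680 / 1.24 = 7000 ft.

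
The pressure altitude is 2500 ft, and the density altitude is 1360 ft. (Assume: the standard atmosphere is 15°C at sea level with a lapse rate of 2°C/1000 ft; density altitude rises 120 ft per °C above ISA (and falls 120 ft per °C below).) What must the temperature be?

0.5°C

Density altitude − pressure altitude = 1360 − 2500 = -1140 ft.
At 120 ft/°C that is an ISA deviation of -1140/120 = -9.5°C.
ISA temperature at 2500 ft = 15 − 2 × (2500/1000) = 10°C.
OAT = ISA + deviation = 10 + (-9.5) = 0.5°C.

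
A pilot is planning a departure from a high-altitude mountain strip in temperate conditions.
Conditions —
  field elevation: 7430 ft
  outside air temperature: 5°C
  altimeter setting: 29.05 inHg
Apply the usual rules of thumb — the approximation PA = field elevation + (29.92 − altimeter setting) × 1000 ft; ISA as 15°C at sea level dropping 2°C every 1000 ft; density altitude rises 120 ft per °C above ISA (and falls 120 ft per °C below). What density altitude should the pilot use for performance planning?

Pressure altitude = 7430 + (29.92 − 29.05) × 1000 = 7430 + (+870) = 8300 ft.
ISA temperature at 8300 ft = 15 − 2 × (8300/1000) = -1.6°C.
ISA deviation = 5 − (-1.6) = +6.6°C.
Density altitude = 8300 + 120 × (6.6) = 9092 ft.

9092 ft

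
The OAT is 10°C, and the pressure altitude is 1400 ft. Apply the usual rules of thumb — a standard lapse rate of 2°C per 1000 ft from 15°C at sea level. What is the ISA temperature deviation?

ISA temperature at 1400 ft = 15 − 2 × (1400/1000) = 12.2°C.
Deviation = OAT − ISA = 10 − 12.2 = -2.2°C.

ISA-2.2°C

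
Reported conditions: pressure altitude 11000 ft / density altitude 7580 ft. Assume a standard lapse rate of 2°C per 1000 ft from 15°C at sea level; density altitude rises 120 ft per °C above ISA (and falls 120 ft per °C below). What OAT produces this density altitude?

-35.5°C

Density altitude − pressure altitude = 7580 − 11000 = -3420 ft.
At 120 ft/°C that is an ISA deviation of -3420/120 = -28.5°C.
ISA temperature at 11000 ft = 15 − 2 × (11000/1000) = -7°C.
OAT = ISA + deviation = -7 + (-28.5) = -35.5°C.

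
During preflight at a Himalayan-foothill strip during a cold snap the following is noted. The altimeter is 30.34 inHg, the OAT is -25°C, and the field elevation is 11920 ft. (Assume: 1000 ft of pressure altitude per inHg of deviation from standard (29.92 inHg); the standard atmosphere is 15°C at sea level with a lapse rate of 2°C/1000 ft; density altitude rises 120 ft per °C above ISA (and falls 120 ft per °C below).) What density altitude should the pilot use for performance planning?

Pressure altitude = 11920 + (29.92 − 30.34) × 1000 = 11920 + (-420) = 11500 ft.
ISA temperature at 11500 ft = 15 − 2 × (11500/1000) = -8°C.
ISA deviation = -25 − (-8) = -17°C.
Density altitude = 11500 + 120 × (-17) = 9460 ft.

9460 ft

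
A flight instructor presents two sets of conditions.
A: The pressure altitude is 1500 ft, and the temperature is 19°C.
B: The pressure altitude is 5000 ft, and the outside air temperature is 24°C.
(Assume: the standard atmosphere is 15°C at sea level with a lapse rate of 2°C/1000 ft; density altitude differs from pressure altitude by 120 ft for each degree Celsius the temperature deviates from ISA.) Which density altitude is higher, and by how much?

B by 4940 ft

A: ISA temp = 12°C, deviation +7°C, DA = 1500 + 120 × 7 = 2340 ft.
B: ISA temp = 5°C, deviation +19°C, DA = 5000 + 120 × 19 = 7280 ft.
B is higher by 7280 − 2340 = 4940 ft.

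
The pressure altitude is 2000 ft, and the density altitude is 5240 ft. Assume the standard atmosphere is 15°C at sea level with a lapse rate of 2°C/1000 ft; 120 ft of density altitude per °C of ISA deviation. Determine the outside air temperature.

38°C

Density altitude − pressure altitude = 5240 − 2000 = +3240 ft.
At 120 ft/°C that is an ISA deviation of 3240/120 = +27°C.
ISA temperature at 2000 ft = 15 − 2 × (2000/1000) = 11°C.
OAT = ISA + deviation = 11 + (+27) = 38°C.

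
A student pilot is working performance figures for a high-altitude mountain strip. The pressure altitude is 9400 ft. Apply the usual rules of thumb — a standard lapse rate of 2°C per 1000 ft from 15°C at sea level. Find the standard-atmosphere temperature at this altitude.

-3.8°C

ISA temperature = 15 − 2 × (9400/1000) = 15 − 18.8 = -3.8°C.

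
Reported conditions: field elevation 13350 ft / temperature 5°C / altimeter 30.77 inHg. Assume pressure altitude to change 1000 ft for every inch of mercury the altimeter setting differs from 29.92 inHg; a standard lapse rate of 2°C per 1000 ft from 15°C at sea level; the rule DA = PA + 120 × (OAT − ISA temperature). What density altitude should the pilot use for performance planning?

Pressure altitude = 13350 + (29.92 − 30.77) × 1000 = 13350 + (-850) = 12500 ft.
ISA temperature at 12500 ft = 15 − 2 × (12500/1000) = -10°C.
ISA deviation = 5 − (-10) = +15°C.
Density altitude = 12500 + 120 × (15) = 14300 ft.

14300 ft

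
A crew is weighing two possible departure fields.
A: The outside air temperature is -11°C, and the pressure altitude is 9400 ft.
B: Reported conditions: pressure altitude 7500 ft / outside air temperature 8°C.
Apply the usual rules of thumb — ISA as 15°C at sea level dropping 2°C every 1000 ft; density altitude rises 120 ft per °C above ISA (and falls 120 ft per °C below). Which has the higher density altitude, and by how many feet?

A: ISA temp = -3.8°C, deviation -7.2°C, DA = 9400 + 120 × (-7.2) = 8536 ft.
B: ISA temp = 0°C, deviation +8°C, DA = 7500 + 120 × 8 = 8460 ft.
A is higher by 8536 − 8460 = 76 ft.

A by 76 ft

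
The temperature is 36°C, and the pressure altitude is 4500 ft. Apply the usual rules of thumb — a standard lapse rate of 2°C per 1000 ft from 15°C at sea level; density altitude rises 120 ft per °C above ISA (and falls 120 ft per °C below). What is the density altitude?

8100 ft

ISA temperature at 4500 ft = 15 − 2 × (4500/1000) = 6°C.
ISA deviation = 36 − 6 = +30°C.
Density altitude = 4500 + 120 × (30) = 4500 + (+3600) = 8100 ft.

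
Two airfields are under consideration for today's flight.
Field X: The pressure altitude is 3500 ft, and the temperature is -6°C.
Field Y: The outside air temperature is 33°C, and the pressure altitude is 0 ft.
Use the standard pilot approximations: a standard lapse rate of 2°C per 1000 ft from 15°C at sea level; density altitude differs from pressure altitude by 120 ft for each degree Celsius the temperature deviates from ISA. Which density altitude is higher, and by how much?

Field Y by 340 ft

Field X: ISA temp = 8°C, deviation -14°C, DA = 3500 + 120 × (-14) = 1820 ft.
Field Y: ISA temp = 15°C, deviation +18°C, DA = 0 + 120 × 18 = 2160 ft.
Field Y is higher by 2160 − 1820 = 340 ft.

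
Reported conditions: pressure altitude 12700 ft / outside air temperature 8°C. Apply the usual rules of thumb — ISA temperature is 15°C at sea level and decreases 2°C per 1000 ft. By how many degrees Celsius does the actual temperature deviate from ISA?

ISA temperature at 12700 ft = 15 − 2 × (12700/1000) = -10.4°C.
Deviation = OAT − ISA = 8 − (-10.4) = +18.4°C.

ISA+18.4°C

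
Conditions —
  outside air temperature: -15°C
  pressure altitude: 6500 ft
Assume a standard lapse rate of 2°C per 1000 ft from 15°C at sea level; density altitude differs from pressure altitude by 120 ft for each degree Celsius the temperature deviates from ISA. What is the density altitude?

ISA temperature at 6500 ft = 15 − 2 × (6500/1000) = 2°C.
ISA deviation = -15 − 2 = -17°C.
Density altitude = 6500 + 120 × (-17) = 6500 + (-2040) = 4460 ft.

4460 ft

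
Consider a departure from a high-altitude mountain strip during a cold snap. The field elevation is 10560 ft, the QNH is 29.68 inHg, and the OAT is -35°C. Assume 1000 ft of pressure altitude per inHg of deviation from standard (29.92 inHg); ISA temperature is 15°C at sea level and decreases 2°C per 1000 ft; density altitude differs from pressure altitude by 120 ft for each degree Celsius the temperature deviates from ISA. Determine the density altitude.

Pressure altitude = 10560 + (29.92 − 29.68) × 1000 = 10560 + (+240) = 10800 ft.
ISA temperature at 10800 ft = 15 − 2 × (10800/1000) = -6.6°C.
ISA deviation = -35 − (-6.6) = -28.4°C.
Density altitude = 10800 + 120 × (-28.4) = 7392 ft.

7392 ft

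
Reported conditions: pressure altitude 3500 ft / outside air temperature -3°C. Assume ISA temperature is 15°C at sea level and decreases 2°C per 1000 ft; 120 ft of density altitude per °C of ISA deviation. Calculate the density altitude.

2180 ft

ISA temperature at 3500 ft = 15 − 2 × (3500/1000) = 8°C.
ISA deviation = -3 − 8 = -11°C.
Density altitude = 3500 + 120 × (-11) = 3500 + (-1320) = 2180 ft.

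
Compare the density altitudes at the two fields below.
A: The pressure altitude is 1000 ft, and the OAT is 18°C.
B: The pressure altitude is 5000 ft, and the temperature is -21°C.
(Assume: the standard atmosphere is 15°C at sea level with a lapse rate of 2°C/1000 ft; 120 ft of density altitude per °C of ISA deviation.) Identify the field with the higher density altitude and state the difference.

A: ISA temp = 13°C, deviation +5°C, DA = 1000 + 120 × 5 = 1600 ft.
B: ISA temp = 5°C, deviation -26°C, DA = 5000 + 120 × (-26) = 1880 ft.
B is higher by 1880 − 1600 = 280 ft.

B by 280 ft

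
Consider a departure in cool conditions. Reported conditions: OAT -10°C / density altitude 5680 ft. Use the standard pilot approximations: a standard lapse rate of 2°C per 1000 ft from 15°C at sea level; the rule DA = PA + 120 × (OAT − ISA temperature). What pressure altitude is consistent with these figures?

7000 ft

DA = PA + 120 × (OAT − (15 − 2·PA/1000)) = PA + 120·OAT − 1800 + 0.24·PA = 1.24·PA + 120·OAT − 1800.
So 1.24·PA = 5680 − 120 × (-10) + 1800 = 8680.
PA = 8680 / 1.24 = 7000 ft.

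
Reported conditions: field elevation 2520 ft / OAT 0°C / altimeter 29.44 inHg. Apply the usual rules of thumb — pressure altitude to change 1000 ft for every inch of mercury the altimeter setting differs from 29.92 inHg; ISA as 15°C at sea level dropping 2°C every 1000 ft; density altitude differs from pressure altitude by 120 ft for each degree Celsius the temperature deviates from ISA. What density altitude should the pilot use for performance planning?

Pressure altitude = 2520 + (29.92 − 29.44) × 1000 = 2520 + (+480) = 3000 ft.
ISA temperature at 3000 ft = 15 − 2 × (3000/1000) = 9°C.
ISA deviation = 0 − 9 = -9°C.
Density altitude = 3000 + 120 × (-9) = 1920 ft.

1920 ft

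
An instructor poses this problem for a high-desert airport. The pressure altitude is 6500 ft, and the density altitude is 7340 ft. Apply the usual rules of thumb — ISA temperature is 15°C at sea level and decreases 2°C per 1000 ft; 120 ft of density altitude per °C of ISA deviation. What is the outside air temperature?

9°C

Density altitude − pressure altitude = 7340 − 6500 = +840 ft.
At 120 ft/°C that is an ISA deviation of 840/120 = +7°C.
ISA temperature at 6500 ft = 15 − 2 × (6500/1000) = 2°C.
OAT = ISA + deviation = 2 + (+7) = 9°C.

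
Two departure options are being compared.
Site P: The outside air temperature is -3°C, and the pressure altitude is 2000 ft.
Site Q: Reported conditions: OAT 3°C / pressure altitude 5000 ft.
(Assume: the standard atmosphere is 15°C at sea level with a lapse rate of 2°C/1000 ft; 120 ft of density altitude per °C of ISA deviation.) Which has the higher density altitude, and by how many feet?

Site Q by 4440 ft

Site P: ISA temp = 11°C, deviation -14°C, DA = 2000 + 120 × (-14) = 320 ft.
Site Q: ISA temp = 5°C, deviation -2°C, DA = 5000 + 120 × (-2) = 4760 ft.
Site Q is higher by 4760 − 320 = 4440 ft.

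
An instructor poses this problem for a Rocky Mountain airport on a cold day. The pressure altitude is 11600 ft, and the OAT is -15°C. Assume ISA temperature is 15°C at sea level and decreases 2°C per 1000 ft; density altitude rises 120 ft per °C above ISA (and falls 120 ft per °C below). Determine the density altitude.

ISA temperature at 11600 ft = 15 − 2 × (11600/1000) = -8.2°C.
ISA deviation = -15 − (-8.2) = -6.8°C.
Density altitude = 11600 + 120 × (-6.8) = 11600 + (-816) = 10784 ft.

10784 ft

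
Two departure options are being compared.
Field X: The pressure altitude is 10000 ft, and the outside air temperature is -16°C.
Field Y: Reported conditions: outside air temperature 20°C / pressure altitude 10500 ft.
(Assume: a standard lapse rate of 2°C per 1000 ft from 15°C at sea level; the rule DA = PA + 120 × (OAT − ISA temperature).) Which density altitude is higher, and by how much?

Field Y by 4940 ft

Field X: ISA temp = -5°C, deviation -11°C, DA = 10000 + 120 × (-11) = 8680 ft.
Field Y: ISA temp = -6°C, deviation +26°C, DA = 10500 + 120 × 26 = 13620 ft.
Field Y is higher by 13620 − 8680 = 4940 ft.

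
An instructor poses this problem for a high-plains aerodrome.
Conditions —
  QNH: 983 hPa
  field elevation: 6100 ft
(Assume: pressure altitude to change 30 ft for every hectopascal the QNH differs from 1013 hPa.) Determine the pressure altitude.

7000 ft

Pressure correction = (1013 − 983) × 30 = +900 ft.
Pressure altitude = 6100 + (+900) = 7000 ft.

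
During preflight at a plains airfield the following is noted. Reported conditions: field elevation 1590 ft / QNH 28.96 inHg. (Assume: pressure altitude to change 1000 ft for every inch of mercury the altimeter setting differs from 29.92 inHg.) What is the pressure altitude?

Pressure correction = (29.92 − 28.96) × 1000 = +960 ft.
Pressure altitude = 1590 + (+960) = 2550 ft.

2550 ft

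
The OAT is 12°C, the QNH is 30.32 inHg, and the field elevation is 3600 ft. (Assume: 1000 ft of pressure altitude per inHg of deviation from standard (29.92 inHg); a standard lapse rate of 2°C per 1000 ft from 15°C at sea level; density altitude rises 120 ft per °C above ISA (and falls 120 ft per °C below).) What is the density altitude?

3608 ft

Pressure altitude = 3600 + (29.92 − 30.32) × 1000 = 3600 + (-400) = 3200 ft.
ISA temperature at 3200 ft = 15 − 2 × (3200/1000) = 8.6°C.
ISA deviation = 12 − 8.6 = +3.4°C.
Density altitude = 3200 + 120 × (3.4) = 3608 ft.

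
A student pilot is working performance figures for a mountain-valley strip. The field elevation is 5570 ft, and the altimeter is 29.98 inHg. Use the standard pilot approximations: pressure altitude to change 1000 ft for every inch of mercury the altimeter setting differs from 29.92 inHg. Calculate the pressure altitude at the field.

Pressure correction = (29.92 − 29.98) × 1000 = -60 ft.
Pressure altitude = 5570 + (-60) = 5510 ft.

5510 ft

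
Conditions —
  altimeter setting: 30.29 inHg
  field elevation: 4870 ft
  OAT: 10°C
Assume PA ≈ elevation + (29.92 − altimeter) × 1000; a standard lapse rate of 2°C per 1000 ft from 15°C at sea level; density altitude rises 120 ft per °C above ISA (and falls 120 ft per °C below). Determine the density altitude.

4980 ft

Pressure altitude = 4870 + (29.92 − 30.29) × 1000 = 4870 + (-370) = 4500 ft.
ISA temperature at 4500 ft = 15 − 2 × (4500/1000) = 6°C.
ISA deviation = 10 − 6 = +4°C.
Density altitude = 4500 + 120 × (4) = 4980 ft.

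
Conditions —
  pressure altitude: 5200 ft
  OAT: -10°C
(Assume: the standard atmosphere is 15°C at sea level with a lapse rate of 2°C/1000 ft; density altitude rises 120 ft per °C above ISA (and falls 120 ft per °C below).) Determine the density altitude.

ISA temperature at 5200 ft = 15 − 2 × (5200/1000) = 4.6°C.
ISA deviation = -10 − 4.6 = -14.6°C.
Density altitude = 5200 + 120 × (-14.6) = 5200 + (-1752) = 3448 ft.

3448 ft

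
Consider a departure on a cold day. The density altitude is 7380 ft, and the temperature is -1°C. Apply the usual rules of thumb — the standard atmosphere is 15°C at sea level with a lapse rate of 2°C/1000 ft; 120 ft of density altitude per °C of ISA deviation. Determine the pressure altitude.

DA = PA + 120 × (OAT − (15 − 2·PA/1000)) = PA + 120·OAT − 1800 + 0.24·PA = 1.24·PA + 120·OAT − 1800.
So 1.24·PA = 7380 − 120 × (-1) + 1800 = 9300.
PA = 9300 / 1.24 = 7500 ft.

7500 ft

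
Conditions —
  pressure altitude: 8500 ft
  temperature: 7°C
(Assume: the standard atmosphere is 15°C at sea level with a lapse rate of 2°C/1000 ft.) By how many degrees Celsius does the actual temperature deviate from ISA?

ISA+9°C

ISA temperature at 8500 ft = 15 − 2 × (8500/1000) = -2°C.
Deviation = OAT − ISA = 7 − (-2) = +9°C.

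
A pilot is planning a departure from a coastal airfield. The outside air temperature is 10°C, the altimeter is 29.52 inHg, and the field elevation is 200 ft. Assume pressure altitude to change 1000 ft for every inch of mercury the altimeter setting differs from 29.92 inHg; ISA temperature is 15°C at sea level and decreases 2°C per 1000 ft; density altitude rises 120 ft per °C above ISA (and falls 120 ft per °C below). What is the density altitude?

Pressure altitude = 200 + (29.92 − 29.52) × 1000 = 200 + (+400) = 600 ft.
ISA temperature at 600 ft = 15 − 2 × (600/1000) = 13.8°C.
ISA deviation = 10 − 13.8 = -3.8°C.
Density altitude = 600 + 120 × (-3.8) = 144 ft.

144 ft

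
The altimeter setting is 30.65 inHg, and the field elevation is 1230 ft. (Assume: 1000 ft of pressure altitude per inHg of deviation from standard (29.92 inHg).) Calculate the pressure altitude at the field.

500 ft

Pressure correction = (29.92 − 30.65) × 1000 = -730 ft.
Pressure altitude = 1230 + (-730) = 500 ft.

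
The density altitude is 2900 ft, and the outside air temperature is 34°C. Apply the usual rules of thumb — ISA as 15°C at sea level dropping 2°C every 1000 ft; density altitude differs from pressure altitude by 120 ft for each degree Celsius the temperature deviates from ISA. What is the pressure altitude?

DA = PA + 120 × (OAT − (15 − 2·PA/1000)) = PA + 120·OAT − 1800 + 0.24·PA = 1.24·PA + 120·OAT − 1800.
So 1.24·PA = 2900 − 120 × 34 + 1800 = 620.
PA = 620 / 1.24 = 500 ft.

500 ft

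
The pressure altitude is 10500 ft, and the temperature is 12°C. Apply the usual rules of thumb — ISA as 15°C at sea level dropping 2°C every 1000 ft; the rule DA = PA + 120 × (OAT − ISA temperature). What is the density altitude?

ISA temperature at 10500 ft = 15 − 2 × (10500/1000) = -6°C.
ISA deviation = 12 − (-6) = +18°C.
Density altitude = 10500 + 120 × (18) = 10500 + (+2160) = 12660 ft.

12660 ft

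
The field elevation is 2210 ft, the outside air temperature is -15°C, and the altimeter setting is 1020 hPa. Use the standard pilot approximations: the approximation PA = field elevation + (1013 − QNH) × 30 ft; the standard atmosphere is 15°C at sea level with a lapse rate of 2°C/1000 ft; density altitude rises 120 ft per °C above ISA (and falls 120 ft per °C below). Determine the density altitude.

Pressure altitude = 2210 + (1013 − 1020) × 30 = 2210 + (-210) = 2000 ft.
ISA temperature at 2000 ft = 15 − 2 × (2000/1000) = 11°C.
ISA deviation = -15 − 11 = -26°C.
Density altitude = 2000 + 120 × (-26) = -1120 ft.

-1120 ft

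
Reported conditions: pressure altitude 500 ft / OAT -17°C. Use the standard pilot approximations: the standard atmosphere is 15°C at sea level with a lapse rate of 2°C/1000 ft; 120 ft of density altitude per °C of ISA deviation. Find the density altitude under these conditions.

ISA temperature at 500 ft = 15 − 2 × (500/1000) = 14°C.
ISA deviation = -17 − 14 = -31°C.
Density altitude = 500 + 120 × (-31) = 500 + (-3720) = -3220 ft.

-3220 ft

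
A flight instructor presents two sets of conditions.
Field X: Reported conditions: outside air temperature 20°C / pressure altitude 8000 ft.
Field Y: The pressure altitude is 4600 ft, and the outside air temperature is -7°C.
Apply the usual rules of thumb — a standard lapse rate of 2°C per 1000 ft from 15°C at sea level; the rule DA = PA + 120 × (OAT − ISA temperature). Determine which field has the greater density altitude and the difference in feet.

Field X by 7456 ft

Field X: ISA temp = -1°C, deviation +21°C, DA = 8000 + 120 × 21 = 10520 ft.
Field Y: ISA temp = 5.8°C, deviation -12.8°C, DA = 4600 + 120 × (-12.8) = 3064 ft.
Field X is higher by 10520 − 3064 = 7456 ft.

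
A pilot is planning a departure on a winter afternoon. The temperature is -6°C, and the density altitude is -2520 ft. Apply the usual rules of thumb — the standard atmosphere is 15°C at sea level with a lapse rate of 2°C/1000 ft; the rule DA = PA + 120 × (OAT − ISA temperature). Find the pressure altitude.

0 ft

DA = PA + 120 × (OAT − (15 − 2·PA/1000)) = PA + 120·OAT − 1800 + 0.24·PA = 1.24·PA + 120·OAT − 1800.
So 1.24·PA = -2520 − 120 × (-6) + 1800 = 0.
PA = 0 / 1.24 = 0 ft.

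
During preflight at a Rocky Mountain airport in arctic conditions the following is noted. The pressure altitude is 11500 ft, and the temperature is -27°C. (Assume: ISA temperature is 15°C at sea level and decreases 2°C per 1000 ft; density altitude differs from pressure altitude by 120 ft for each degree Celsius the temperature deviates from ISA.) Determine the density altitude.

ISA temperature at 11500 ft = 15 − 2 × (11500/1000) = -8°C.
ISA deviation = -27 − (-8) = -19°C.
Density altitude = 11500 + 120 × (-19) = 11500 + (-2280) = 9220 ft.

9220 ft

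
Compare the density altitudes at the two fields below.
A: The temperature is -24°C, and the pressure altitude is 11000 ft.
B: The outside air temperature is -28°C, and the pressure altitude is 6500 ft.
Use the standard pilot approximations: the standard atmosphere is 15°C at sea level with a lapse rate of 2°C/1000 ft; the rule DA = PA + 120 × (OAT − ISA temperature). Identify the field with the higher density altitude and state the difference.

A by 6060 ft

A: ISA temp = -7°C, deviation -17°C, DA = 11000 + 120 × (-17) = 8960 ft.
B: ISA temp = 2°C, deviation -30°C, DA = 6500 + 120 × (-30) = 2900 ft.
A is higher by 8960 − 2900 = 6060 ft.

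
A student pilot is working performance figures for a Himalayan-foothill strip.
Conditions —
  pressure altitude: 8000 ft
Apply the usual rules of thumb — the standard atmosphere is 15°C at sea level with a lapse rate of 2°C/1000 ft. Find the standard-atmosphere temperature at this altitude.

-1°C

ISA temperature = 15 − 2 × (8000/1000) = 15 − 16 = -1°C.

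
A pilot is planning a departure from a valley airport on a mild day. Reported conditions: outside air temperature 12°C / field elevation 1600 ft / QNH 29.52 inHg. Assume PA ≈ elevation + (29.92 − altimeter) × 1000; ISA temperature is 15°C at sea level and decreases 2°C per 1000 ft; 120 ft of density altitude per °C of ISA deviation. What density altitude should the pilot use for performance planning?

2120 ft

Pressure altitude = 1600 + (29.92 − 29.52) × 1000 = 1600 + (+400) = 2000 ft.
ISA temperature at 2000 ft = 15 − 2 × (2000/1000) = 11°C.
ISA deviation = 12 − 11 = +1°C.
Density altitude = 2000 + 120 × (1) = 2120 ft.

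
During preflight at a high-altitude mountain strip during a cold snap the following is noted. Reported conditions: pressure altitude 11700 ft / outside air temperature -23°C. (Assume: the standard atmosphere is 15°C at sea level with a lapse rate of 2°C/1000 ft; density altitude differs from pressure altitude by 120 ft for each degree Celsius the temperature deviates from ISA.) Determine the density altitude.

ISA temperature at 11700 ft = 15 − 2 × (11700/1000) = -8.4°C.
ISA deviation = -23 − (-8.4) = -14.6°C.
Density altitude = 11700 + 120 × (-14.6) = 11700 + (-1752) = 9948 ft.

9948 ft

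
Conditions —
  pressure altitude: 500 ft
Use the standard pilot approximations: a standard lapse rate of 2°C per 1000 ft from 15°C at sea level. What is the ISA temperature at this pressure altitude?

ISA temperature = 15 − 2 × (500/1000) = 15 − 1 = 14°C.

14°C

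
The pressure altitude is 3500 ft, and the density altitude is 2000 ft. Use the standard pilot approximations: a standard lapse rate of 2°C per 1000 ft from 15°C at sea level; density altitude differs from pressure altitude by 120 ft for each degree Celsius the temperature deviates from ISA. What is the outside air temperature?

Density altitude − pressure altitude = 2000 − 3500 = -1500 ft.
At 120 ft/°C that is an ISA deviation of -1500/120 = -12.5°C.
ISA temperature at 3500 ft = 15 − 2 × (3500/1000) = 8°C.
OAT = ISA + deviation = 8 + (-12.5) = -4.5°C.

-4.5°C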